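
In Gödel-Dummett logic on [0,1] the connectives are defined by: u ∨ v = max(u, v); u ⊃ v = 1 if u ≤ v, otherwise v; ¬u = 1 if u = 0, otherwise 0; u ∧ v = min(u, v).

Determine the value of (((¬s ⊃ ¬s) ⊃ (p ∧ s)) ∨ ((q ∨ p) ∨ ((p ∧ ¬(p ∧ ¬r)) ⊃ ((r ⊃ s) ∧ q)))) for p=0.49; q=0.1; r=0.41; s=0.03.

¬s: Gödel ¬ of 0.03 = 0 (operand ≠ 0)
¬s: Gödel ¬ of 0.03 = 0 (operand ≠ 0)
(¬s ⊃ ¬s): 0 ≤ 0, so result = 1
(p ∧ s) = min(0.49, 0.03) = 0.03
((¬s ⊃ ¬s) ⊃ (p ∧ s)): 1 > 0.03, so result = 0.03
(q ∨ p) = max(0.1, 0.49) = 0.49
¬r: Gödel ¬ of 0.41 = 0 (operand ≠ 0)
(p ∧ ¬r) = min(0.49, 0) = 0
¬(p ∧ ¬r): Gödel ¬ of 0 = 1 (operand is 0)
(p ∧ ¬(p ∧ ¬r)) = min(0.49, 1) = 0.49
(r ⊃ s): 0.41 > 0.03, so result = 0.03
((r ⊃ s) ∧ q) = min(0.03, 0.1) = 0.03
((p ∧ ¬(p ∧ ¬r)) ⊃ ((r ⊃ s) ∧ q)): 0.49 > 0.03, so result = 0.03
((q ∨ p) ∨ ((p ∧ ¬(p ∧ ¬r)) ⊃ ((r ⊃ s) ∧ q))) = max(0.49, 0.03) = 0.49
(((¬s ⊃ ¬s) ⊃ (p ∧ s)) ∨ ((q ∨ p) ∨ ((p ∧ ¬(p ∧ ¬r)) ⊃ ((r ⊃ s) ∧ q)))) = max(0.03, 0.49) = 0.49

0.49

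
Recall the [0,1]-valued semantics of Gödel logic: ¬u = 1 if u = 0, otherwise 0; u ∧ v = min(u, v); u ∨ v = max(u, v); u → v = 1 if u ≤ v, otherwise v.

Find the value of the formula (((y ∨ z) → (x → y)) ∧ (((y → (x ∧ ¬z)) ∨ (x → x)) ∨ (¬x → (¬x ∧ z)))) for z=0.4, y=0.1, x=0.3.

(y ∨ z) = max(0.1, 0.4) = 0.4
(x → y): 0.3 > 0.1, so result = 0.1
((y ∨ z) → (x → y)): 0.4 > 0.1, so result = 0.1
¬z: Gödel ¬ of 0.4 = 0 (operand ≠ 0)
(x ∧ ¬z) = min(0.3, 0) = 0
(y → (x ∧ ¬z)): 0.1 > 0, so result = 0
(x → x): 0.3 ≤ 0.3, so result = 1
((y → (x ∧ ¬z)) ∨ (x → x)) = max(0, 1) = 1
¬x: Gödel ¬ of 0.3 = 0 (operand ≠ 0)
¬x: Gödel ¬ of 0.3 = 0 (operand ≠ 0)
(¬x ∧ z) = min(0, 0.4) = 0
(¬x → (¬x ∧ z)): 0 ≤ 0, so result = 1
(((y → (x ∧ ¬z)) ∨ (x → x)) ∨ (¬x → (¬x ∧ z))) = max(1, 1) = 1
(((y ∨ z) → (x → y)) ∧ (((y → (x ∧ ¬z)) ∨ (x → x)) ∨ (¬x → (¬x ∧ z)))) = min(0.1, 1) = 0.1

0.10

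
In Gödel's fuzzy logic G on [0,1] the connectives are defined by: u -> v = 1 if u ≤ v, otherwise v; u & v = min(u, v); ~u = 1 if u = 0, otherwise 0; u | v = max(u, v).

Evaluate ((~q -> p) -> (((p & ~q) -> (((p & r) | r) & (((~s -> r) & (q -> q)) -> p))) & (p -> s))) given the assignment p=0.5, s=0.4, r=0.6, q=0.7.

0.40

~q: Gödel ¬ of 0.7 = 0 (operand ≠ 0)
(~q -> p): 0 ≤ 0.5, so result = 1
~q: Gödel ¬ of 0.7 = 0 (operand ≠ 0)
(p & ~q) = min(0.5, 0) = 0
(p & r) = min(0.5, 0.6) = 0.5
((p & r) | r) = max(0.5, 0.6) = 0.6
~s: Gödel ¬ of 0.4 = 0 (operand ≠ 0)
(~s -> r): 0 ≤ 0.6, so result = 1
(q -> q): 0.7 ≤ 0.7, so result = 1
((~s -> r) & (q -> q)) = min(1, 1) = 1
(((~s -> r) & (q -> q)) -> p): 1 > 0.5, so result = 0.5
(((p & r) | r) & (((~s -> r) & (q -> q)) -> p)) = min(0.6, 0.5) = 0.5
((p & ~q) -> (((p & r) | r) & (((~s -> r) & (q -> q)) -> p))): 0 ≤ 0.5, so result = 1
(p -> s): 0.5 > 0.4, so result = 0.4
(((p & ~q) -> (((p & r) | r) & (((~s -> r) & (q -> q)) -> p))) & (p -> s)) = min(1, 0.4) = 0.4
((~q -> p) -> (((p & ~q) -> (((p & r) | r) & (((~s -> r) & (q -> q)) -> p))) & (p -> s))): 1 > 0.4, so result = 0.4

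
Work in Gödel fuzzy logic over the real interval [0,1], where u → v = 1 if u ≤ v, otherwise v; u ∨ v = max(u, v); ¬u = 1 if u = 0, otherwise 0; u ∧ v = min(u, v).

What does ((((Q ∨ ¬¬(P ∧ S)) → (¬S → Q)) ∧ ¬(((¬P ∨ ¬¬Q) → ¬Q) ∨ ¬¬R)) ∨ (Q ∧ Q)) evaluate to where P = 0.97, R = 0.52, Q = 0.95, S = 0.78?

0.95

(P ∧ S) = min(0.97, 0.78) = 0.78
¬(P ∧ S): Gödel ¬ of 0.78 = 0 (operand ≠ 0)
¬¬(P ∧ S): Gödel ¬ of 0 = 1 (operand is 0)
(Q ∨ ¬¬(P ∧ S)) = max(0.95, 1) = 1
¬S: Gödel ¬ of 0.78 = 0 (operand ≠ 0)
(¬S → Q): 0 ≤ 0.95, so result = 1
((Q ∨ ¬¬(P ∧ S)) → (¬S → Q)): 1 ≤ 1, so result = 1
¬P: Gödel ¬ of 0.97 = 0 (operand ≠ 0)
¬Q: Gödel ¬ of 0.95 = 0 (operand ≠ 0)
¬¬Q: Gödel ¬ of 0 = 1 (operand is 0)
(¬P ∨ ¬¬Q) = max(0, 1) = 1
¬Q: Gödel ¬ of 0.95 = 0 (operand ≠ 0)
((¬P ∨ ¬¬Q) → ¬Q): 1 > 0, so result = 0
¬R: Gödel ¬ of 0.52 = 0 (operand ≠ 0)
¬¬R: Gödel ¬ of 0 = 1 (operand is 0)
(((¬P ∨ ¬¬Q) → ¬Q) ∨ ¬¬R) = max(0, 1) = 1
¬(((¬P ∨ ¬¬Q) → ¬Q) ∨ ¬¬R): Gödel ¬ of 1 = 0 (operand ≠ 0)
(((Q ∨ ¬¬(P ∧ S)) → (¬S → Q)) ∧ ¬(((¬P ∨ ¬¬Q) → ¬Q) ∨ ¬¬R)) = min(1, 0) = 0
(Q ∧ Q) = min(0.95, 0.95) = 0.95
((((Q ∨ ¬¬(P ∧ S)) → (¬S → Q)) ∧ ¬(((¬P ∨ ¬¬Q) → ¬Q) ∨ ¬¬R)) ∨ (Q ∧ Q)) = max(0, 0.95) = 0.95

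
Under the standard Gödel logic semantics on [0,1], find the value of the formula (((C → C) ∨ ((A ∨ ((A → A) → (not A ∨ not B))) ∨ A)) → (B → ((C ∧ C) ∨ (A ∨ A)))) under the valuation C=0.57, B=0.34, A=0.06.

(C → C): 0.57 ≤ 0.57, so result = 1
(A → A): 0.06 ≤ 0.06, so result = 1
not A: Gödel ¬ of 0.06 = 0 (operand ≠ 0)
not B: Gödel ¬ of 0.34 = 0 (operand ≠ 0)
(not A ∨ not B) = max(0, 0) = 0
((A → A) → (not A ∨ not B)): 1 > 0, so result = 0
(A ∨ ((A → A) → (not A ∨ not B))) = max(0.06, 0) = 0.06
((A ∨ ((A → A) → (not A ∨ not B))) ∨ A) = max(0.06, 0.06) = 0.06
((C → C) ∨ ((A ∨ ((A → A) → (not A ∨ not B))) ∨ A)) = max(1, 0.06) = 1
(C ∧ C) = min(0.57, 0.57) = 0.57
(A ∨ A) = max(0.06, 0.06) = 0.06
((C ∧ C) ∨ (A ∨ A)) = max(0.57, 0.06) = 0.57
(B → ((C ∧ C) ∨ (A ∨ A))): 0.34 ≤ 0.57, so result = 1
(((C → C) ∨ ((A ∨ ((A → A) → (not A ∨ not B))) ∨ A)) → (B → ((C ∧ C) ∨ (A ∨ A)))): 1 ≤ 1, so result = 1

1.00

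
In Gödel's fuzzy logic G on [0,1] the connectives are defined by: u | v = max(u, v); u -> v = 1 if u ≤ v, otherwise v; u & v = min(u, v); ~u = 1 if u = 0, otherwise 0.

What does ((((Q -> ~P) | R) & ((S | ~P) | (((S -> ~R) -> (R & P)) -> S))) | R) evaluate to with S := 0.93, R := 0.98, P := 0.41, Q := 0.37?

~P: Gödel ¬ of 0.41 = 0 (operand ≠ 0)
(Q -> ~P): 0.37 > 0, so result = 0
((Q -> ~P) | R) = max(0, 0.98) = 0.98
~P: Gödel ¬ of 0.41 = 0 (operand ≠ 0)
(S | ~P) = max(0.93, 0) = 0.93
~R: Gödel ¬ of 0.98 = 0 (operand ≠ 0)
(S -> ~R): 0.93 > 0, so result = 0
(R & P) = min(0.98, 0.41) = 0.41
((S -> ~R) -> (R & P)): 0 ≤ 0.41, so result = 1
(((S -> ~R) -> (R & P)) -> S): 1 > 0.93, so result = 0.93
((S | ~P) | (((S -> ~R) -> (R & P)) -> S)) = max(0.93, 0.93) = 0.93
(((Q -> ~P) | R) & ((S | ~P) | (((S -> ~R) -> (R & P)) -> S))) = min(0.98, 0.93) = 0.93
((((Q -> ~P) | R) & ((S | ~P) | (((S -> ~R) -> (R & P)) -> S))) | R) = max(0.93, 0.98) = 0.98

0.98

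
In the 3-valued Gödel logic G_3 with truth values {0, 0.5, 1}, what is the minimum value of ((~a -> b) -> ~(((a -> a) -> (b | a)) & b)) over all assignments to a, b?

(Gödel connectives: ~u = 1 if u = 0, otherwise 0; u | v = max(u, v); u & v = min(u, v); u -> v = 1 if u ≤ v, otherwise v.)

0.00

The minimum is attained at a = 0, b = 0.5:
  ~a: Gödel ¬ of 0 = 1 (operand is 0)
  (~a -> b): 1 > 0.5, so result = 0.5
  (a -> a): 0 ≤ 0, so result = 1
  (b | a) = max(0.5, 0) = 0.5
  ((a -> a) -> (b | a)): 1 > 0.5, so result = 0.5
  (((a -> a) -> (b | a)) & b) = min(0.5, 0.5) = 0.5
  ~(((a -> a) -> (b | a)) & b): Gödel ¬ of 0.5 = 0 (operand ≠ 0)
  ((~a -> b) -> ~(((a -> a) -> (b | a)) & b)): 0.5 > 0, so result = 0
Checking all 9 assignments confirms none give a value below 0.00.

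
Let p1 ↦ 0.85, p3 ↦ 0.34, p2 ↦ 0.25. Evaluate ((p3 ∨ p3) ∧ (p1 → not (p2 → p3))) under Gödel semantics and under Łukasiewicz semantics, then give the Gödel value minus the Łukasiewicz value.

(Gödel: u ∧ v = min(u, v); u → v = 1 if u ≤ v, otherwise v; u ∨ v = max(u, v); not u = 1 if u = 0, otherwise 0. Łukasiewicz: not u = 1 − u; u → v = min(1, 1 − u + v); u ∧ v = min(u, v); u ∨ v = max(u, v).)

Gödel evaluation:
  (p3 ∨ p3) = max(0.34, 0.34) = 0.34
  (p2 → p3): 0.25 ≤ 0.34, so result = 1
  not (p2 → p3): Gödel ¬ of 1 = 0 (operand ≠ 0)
  (p1 → not (p2 → p3)): 0.85 > 0, so result = 0
  ((p3 ∨ p3) ∧ (p1 → not (p2 → p3))) = min(0.34, 0) = 0
  Gödel value = 0
Łukasiewicz evaluation:
  (p3 ∨ p3) = max(0.34, 0.34) = 0.34
  (p2 → p3): min(1, 1 − 0.25 + 0.34) = 1
  not (p2 → p3): Łukasiewicz ¬ gives 1 − 1 = 0
  (p1 → not (p2 → p3)): min(1, 1 − 0.85 + 0) = 0.15
  ((p3 ∨ p3) ∧ (p1 → not (p2 → p3))) = min(0.34, 0.15) = 0.15
  Łukasiewicz value = 0.15
Difference: 0 − 0.15 = -0.15

-0.15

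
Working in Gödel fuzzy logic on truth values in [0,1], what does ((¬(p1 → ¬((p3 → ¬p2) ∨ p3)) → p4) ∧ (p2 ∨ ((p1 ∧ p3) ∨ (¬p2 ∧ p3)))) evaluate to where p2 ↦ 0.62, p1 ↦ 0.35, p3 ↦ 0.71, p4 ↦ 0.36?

0.36

¬p2: Gödel ¬ of 0.62 = 0 (operand ≠ 0)
(p3 → ¬p2): 0.71 > 0, so result = 0
((p3 → ¬p2) ∨ p3) = max(0, 0.71) = 0.71
¬((p3 → ¬p2) ∨ p3): Gödel ¬ of 0.71 = 0 (operand ≠ 0)
(p1 → ¬((p3 → ¬p2) ∨ p3)): 0.35 > 0, so result = 0
¬(p1 → ¬((p3 → ¬p2) ∨ p3)): Gödel ¬ of 0 = 1 (operand is 0)
(¬(p1 → ¬((p3 → ¬p2) ∨ p3)) → p4): 1 > 0.36, so result = 0.36
(p1 ∧ p3) = min(0.35, 0.71) = 0.35
¬p2: Gödel ¬ of 0.62 = 0 (operand ≠ 0)
(¬p2 ∧ p3) = min(0, 0.71) = 0
((p1 ∧ p3) ∨ (¬p2 ∧ p3)) = max(0.35, 0) = 0.35
(p2 ∨ ((p1 ∧ p3) ∨ (¬p2 ∧ p3))) = max(0.62, 0.35) = 0.62
((¬(p1 → ¬((p3 → ¬p2) ∨ p3)) → p4) ∧ (p2 ∨ ((p1 ∧ p3) ∨ (¬p2 ∧ p3)))) = min(0.36, 0.62) = 0.36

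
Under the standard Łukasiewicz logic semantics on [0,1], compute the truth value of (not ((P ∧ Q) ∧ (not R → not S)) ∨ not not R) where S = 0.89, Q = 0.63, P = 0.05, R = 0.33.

(P ∧ Q) = min(0.05, 0.63) = 0.05
not R: Łukasiewicz ¬ gives 1 − 0.33 = 0.67
not S: Łukasiewicz ¬ gives 1 − 0.89 = 0.11
(not R → not S): min(1, 1 − 0.67 + 0.11) = 0.44
((P ∧ Q) ∧ (not R → not S)) = min(0.05, 0.44) = 0.05
not ((P ∧ Q) ∧ (not R → not S)): Łukasiewicz ¬ gives 1 − 0.05 = 0.95
not R: Łukasiewicz ¬ gives 1 − 0.33 = 0.67
not not R: Łukasiewicz ¬ gives 1 − 0.67 = 0.33
(not ((P ∧ Q) ∧ (not R → not S)) ∨ not not R) = max(0.95, 0.33) = 0.95

0.95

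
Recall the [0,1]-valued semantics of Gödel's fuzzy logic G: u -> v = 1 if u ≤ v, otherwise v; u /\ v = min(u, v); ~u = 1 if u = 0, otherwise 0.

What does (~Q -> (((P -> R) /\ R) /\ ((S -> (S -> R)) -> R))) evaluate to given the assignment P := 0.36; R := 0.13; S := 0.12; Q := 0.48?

~Q: Gödel ¬ of 0.48 = 0 (operand ≠ 0)
(P -> R): 0.36 > 0.13, so result = 0.13
((P -> R) /\ R) = min(0.13, 0.13) = 0.13
(S -> R): 0.12 ≤ 0.13, so result = 1
(S -> (S -> R)): 0.12 ≤ 1, so result = 1
((S -> (S -> R)) -> R): 1 > 0.13, so result = 0.13
(((P -> R) /\ R) /\ ((S -> (S -> R)) -> R)) = min(0.13, 0.13) = 0.13
(~Q -> (((P -> R) /\ R) /\ ((S -> (S -> R)) -> R))): 0 ≤ 0.13, so result = 1

1.00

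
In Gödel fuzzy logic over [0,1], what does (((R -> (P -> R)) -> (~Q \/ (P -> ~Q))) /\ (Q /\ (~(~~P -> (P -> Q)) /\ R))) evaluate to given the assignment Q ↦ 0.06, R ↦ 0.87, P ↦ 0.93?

0.00

(P -> R): 0.93 > 0.87, so result = 0.87
(R -> (P -> R)): 0.87 ≤ 0.87, so result = 1
~Q: Gödel ¬ of 0.06 = 0 (operand ≠ 0)
~Q: Gödel ¬ of 0.06 = 0 (operand ≠ 0)
(P -> ~Q): 0.93 > 0, so result = 0
(~Q \/ (P -> ~Q)) = max(0, 0) = 0
((R -> (P -> R)) -> (~Q \/ (P -> ~Q))): 1 > 0, so result = 0
~P: Gödel ¬ of 0.93 = 0 (operand ≠ 0)
~~P: Gödel ¬ of 0 = 1 (operand is 0)
(P -> Q): 0.93 > 0.06, so result = 0.06
(~~P -> (P -> Q)): 1 > 0.06, so result = 0.06
~(~~P -> (P -> Q)): Gödel ¬ of 0.06 = 0 (operand ≠ 0)
(~(~~P -> (P -> Q)) /\ R) = min(0, 0.87) = 0
(Q /\ (~(~~P -> (P -> Q)) /\ R)) = min(0.06, 0) = 0
(((R -> (P -> R)) -> (~Q \/ (P -> ~Q))) /\ (Q /\ (~(~~P -> (P -> Q)) /\ R))) = min(0, 0) = 0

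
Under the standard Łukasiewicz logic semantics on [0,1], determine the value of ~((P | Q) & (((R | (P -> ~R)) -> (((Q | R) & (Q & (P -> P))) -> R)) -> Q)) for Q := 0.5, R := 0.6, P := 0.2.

(P | Q) = max(0.2, 0.5) = 0.5
~R: Łukasiewicz ¬ gives 1 − 0.6 = 0.4
(P -> ~R): min(1, 1 − 0.2 + 0.4) = 1
(R | (P -> ~R)) = max(0.6, 1) = 1
(Q | R) = max(0.5, 0.6) = 0.6
(P -> P): min(1, 1 − 0.2 + 0.2) = 1
(Q & (P -> P)) = min(0.5, 1) = 0.5
((Q | R) & (Q & (P -> P))) = min(0.6, 0.5) = 0.5
(((Q | R) & (Q & (P -> P))) -> R): min(1, 1 − 0.5 + 0.6) = 1
((R | (P -> ~R)) -> (((Q | R) & (Q & (P -> P))) -> R)): min(1, 1 − 1 + 1) = 1
(((R | (P -> ~R)) -> (((Q | R) & (Q & (P -> P))) -> R)) -> Q): min(1, 1 − 1 + 0.5) = 0.5
((P | Q) & (((R | (P -> ~R)) -> (((Q | R) & (Q & (P -> P))) -> R)) -> Q)) = min(0.5, 0.5) = 0.5
~((P | Q) & (((R | (P -> ~R)) -> (((Q | R) & (Q & (P -> P))) -> R)) -> Q)): Łukasiewicz ¬ gives 1 − 0.5 = 0.5

0.50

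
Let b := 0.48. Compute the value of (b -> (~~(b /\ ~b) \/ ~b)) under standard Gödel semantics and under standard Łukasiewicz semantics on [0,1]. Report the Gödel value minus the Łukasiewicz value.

-1.00

Gödel evaluation:
  ~b: Gödel ¬ of 0.48 = 0 (operand ≠ 0)
  (b /\ ~b) = min(0.48, 0) = 0
  ~(b /\ ~b): Gödel ¬ of 0 = 1 (operand is 0)
  ~~(b /\ ~b): Gödel ¬ of 1 = 0 (operand ≠ 0)
  ~b: Gödel ¬ of 0.48 = 0 (operand ≠ 0)
  (~~(b /\ ~b) \/ ~b) = max(0, 0) = 0
  (b -> (~~(b /\ ~b) \/ ~b)): 0.48 > 0, so result = 0
  Gödel value = 0
Łukasiewicz evaluation:
  ~b: Łukasiewicz ¬ gives 1 − 0.48 = 0.52
  (b /\ ~b) = min(0.48, 0.52) = 0.48
  ~(b /\ ~b): Łukasiewicz ¬ gives 1 − 0.48 = 0.52
  ~~(b /\ ~b): Łukasiewicz ¬ gives 1 − 0.52 = 0.48
  ~b: Łukasiewicz ¬ gives 1 − 0.48 = 0.52
  (~~(b /\ ~b) \/ ~b) = max(0.48, 0.52) = 0.52
  (b -> (~~(b /\ ~b) \/ ~b)): min(1, 1 − 0.48 + 0.52) = 1
  Łukasiewicz value = 1
Difference: 0 − 1 = -1.00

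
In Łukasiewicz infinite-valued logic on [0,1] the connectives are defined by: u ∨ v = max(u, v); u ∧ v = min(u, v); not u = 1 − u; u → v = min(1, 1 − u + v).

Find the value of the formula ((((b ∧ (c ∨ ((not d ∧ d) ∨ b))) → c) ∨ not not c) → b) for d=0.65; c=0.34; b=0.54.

0.74

not d: Łukasiewicz ¬ gives 1 − 0.65 = 0.35
(not d ∧ d) = min(0.35, 0.65) = 0.35
((not d ∧ d) ∨ b) = max(0.35, 0.54) = 0.54
(c ∨ ((not d ∧ d) ∨ b)) = max(0.34, 0.54) = 0.54
(b ∧ (c ∨ ((not d ∧ d) ∨ b))) = min(0.54, 0.54) = 0.54
((b ∧ (c ∨ ((not d ∧ d) ∨ b))) → c): min(1, 1 − 0.54 + 0.34) = 0.8
not c: Łukasiewicz ¬ gives 1 − 0.34 = 0.66
not not c: Łukasiewicz ¬ gives 1 − 0.66 = 0.34
(((b ∧ (c ∨ ((not d ∧ d) ∨ b))) → c) ∨ not not c) = max(0.8, 0.34) = 0.8
((((b ∧ (c ∨ ((not d ∧ d) ∨ b))) → c) ∨ not not c) → b): min(1, 1 − 0.8 + 0.54) = 0.74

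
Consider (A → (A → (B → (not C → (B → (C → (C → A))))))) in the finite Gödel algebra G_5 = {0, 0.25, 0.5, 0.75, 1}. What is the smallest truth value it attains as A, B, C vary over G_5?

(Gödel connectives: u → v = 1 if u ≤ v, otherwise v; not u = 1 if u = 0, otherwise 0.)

Every assignment gives 1. For instance at A = 0, B = 0, C = 0:
  not C: Gödel ¬ of 0 = 1 (operand is 0)
  (C → A): 0 ≤ 0, so result = 1
  (C → (C → A)): 0 ≤ 1, so result = 1
  (B → (C → (C → A))): 0 ≤ 1, so result = 1
  (not C → (B → (C → (C → A)))): 1 ≤ 1, so result = 1
  (B → (not C → (B → (C → (C → A))))): 0 ≤ 1, so result = 1
  (A → (B → (not C → (B → (C → (C → A)))))): 0 ≤ 1, so result = 1
  (A → (A → (B → (not C → (B → (C → (C → A))))))): 0 ≤ 1, so result = 1
All 125 assignments give value 1 — the formula is a G_5-tautology.

1.00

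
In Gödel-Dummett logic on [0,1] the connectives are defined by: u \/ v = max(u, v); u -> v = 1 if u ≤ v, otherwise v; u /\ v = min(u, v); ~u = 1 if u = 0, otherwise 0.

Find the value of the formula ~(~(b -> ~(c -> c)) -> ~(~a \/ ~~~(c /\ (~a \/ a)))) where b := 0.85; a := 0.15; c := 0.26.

0.00

(c -> c): 0.26 ≤ 0.26, so result = 1
~(c -> c): Gödel ¬ of 1 = 0 (operand ≠ 0)
(b -> ~(c -> c)): 0.85 > 0, so result = 0
~(b -> ~(c -> c)): Gödel ¬ of 0 = 1 (operand is 0)
~a: Gödel ¬ of 0.15 = 0 (operand ≠ 0)
~a: Gödel ¬ of 0.15 = 0 (operand ≠ 0)
(~a \/ a) = max(0, 0.15) = 0.15
(c /\ (~a \/ a)) = min(0.26, 0.15) = 0.15
~(c /\ (~a \/ a)): Gödel ¬ of 0.15 = 0 (operand ≠ 0)
~~(c /\ (~a \/ a)): Gödel ¬ of 0 = 1 (operand is 0)
~~~(c /\ (~a \/ a)): Gödel ¬ of 1 = 0 (operand ≠ 0)
(~a \/ ~~~(c /\ (~a \/ a))) = max(0, 0) = 0
~(~a \/ ~~~(c /\ (~a \/ a))): Gödel ¬ of 0 = 1 (operand is 0)
(~(b -> ~(c -> c)) -> ~(~a \/ ~~~(c /\ (~a \/ a)))): 1 ≤ 1, so result = 1
~(~(b -> ~(c -> c)) -> ~(~a \/ ~~~(c /\ (~a \/ a)))): Gödel ¬ of 1 = 0 (operand ≠ 0)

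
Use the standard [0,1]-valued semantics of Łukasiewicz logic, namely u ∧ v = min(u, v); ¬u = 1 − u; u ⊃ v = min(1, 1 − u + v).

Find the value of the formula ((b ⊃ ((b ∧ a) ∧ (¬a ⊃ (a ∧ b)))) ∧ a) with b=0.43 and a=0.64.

(b ∧ a) = min(0.43, 0.64) = 0.43
¬a: Łukasiewicz ¬ gives 1 − 0.64 = 0.36
(a ∧ b) = min(0.64, 0.43) = 0.43
(¬a ⊃ (a ∧ b)): min(1, 1 − 0.36 + 0.43) = 1
((b ∧ a) ∧ (¬a ⊃ (a ∧ b))) = min(0.43, 1) = 0.43
(b ⊃ ((b ∧ a) ∧ (¬a ⊃ (a ∧ b)))): min(1, 1 − 0.43 + 0.43) = 1
((b ⊃ ((b ∧ a) ∧ (¬a ⊃ (a ∧ b)))) ∧ a) = min(1, 0.64) = 0.64

0.64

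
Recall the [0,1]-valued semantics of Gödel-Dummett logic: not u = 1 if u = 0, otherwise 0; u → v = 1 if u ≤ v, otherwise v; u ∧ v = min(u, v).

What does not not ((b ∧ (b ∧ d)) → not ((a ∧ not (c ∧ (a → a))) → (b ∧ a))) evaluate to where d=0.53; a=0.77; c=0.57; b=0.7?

0.00

(b ∧ d) = min(0.7, 0.53) = 0.53
(b ∧ (b ∧ d)) = min(0.7, 0.53) = 0.53
(a → a): 0.77 ≤ 0.77, so result = 1
(c ∧ (a → a)) = min(0.57, 1) = 0.57
not (c ∧ (a → a)): Gödel ¬ of 0.57 = 0 (operand ≠ 0)
(a ∧ not (c ∧ (a → a))) = min(0.77, 0) = 0
(b ∧ a) = min(0.7, 0.77) = 0.7
((a ∧ not (c ∧ (a → a))) → (b ∧ a)): 0 ≤ 0.7, so result = 1
not ((a ∧ not (c ∧ (a → a))) → (b ∧ a)): Gödel ¬ of 1 = 0 (operand ≠ 0)
((b ∧ (b ∧ d)) → not ((a ∧ not (c ∧ (a → a))) → (b ∧ a))): 0.53 > 0, so result = 0
not ((b ∧ (b ∧ d)) → not ((a ∧ not (c ∧ (a → a))) → (b ∧ a))): Gödel ¬ of 0 = 1 (operand is 0)
not not ((b ∧ (b ∧ d)) → not ((a ∧ not (c ∧ (a → a))) → (b ∧ a))): Gödel ¬ of 1 = 0 (operand ≠ 0)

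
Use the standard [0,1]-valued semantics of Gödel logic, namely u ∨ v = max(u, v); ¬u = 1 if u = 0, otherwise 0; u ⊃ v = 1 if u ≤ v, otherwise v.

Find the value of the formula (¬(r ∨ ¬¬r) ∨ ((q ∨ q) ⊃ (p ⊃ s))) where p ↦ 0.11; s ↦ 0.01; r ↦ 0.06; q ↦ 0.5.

0.01

¬r: Gödel ¬ of 0.06 = 0 (operand ≠ 0)
¬¬r: Gödel ¬ of 0 = 1 (operand is 0)
(r ∨ ¬¬r) = max(0.06, 1) = 1
¬(r ∨ ¬¬r): Gödel ¬ of 1 = 0 (operand ≠ 0)
(q ∨ q) = max(0.5, 0.5) = 0.5
(p ⊃ s): 0.11 > 0.01, so result = 0.01
((q ∨ q) ⊃ (p ⊃ s)): 0.5 > 0.01, so result = 0.01
(¬(r ∨ ¬¬r) ∨ ((q ∨ q) ⊃ (p ⊃ s))) = max(0, 0.01) = 0.01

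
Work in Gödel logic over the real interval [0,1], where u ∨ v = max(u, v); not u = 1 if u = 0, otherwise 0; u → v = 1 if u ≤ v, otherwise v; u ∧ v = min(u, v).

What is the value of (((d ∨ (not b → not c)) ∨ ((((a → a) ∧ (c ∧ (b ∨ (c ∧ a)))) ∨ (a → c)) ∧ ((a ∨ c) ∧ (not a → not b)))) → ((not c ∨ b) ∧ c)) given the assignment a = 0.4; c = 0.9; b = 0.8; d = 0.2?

0.80

not b: Gödel ¬ of 0.8 = 0 (operand ≠ 0)
not c: Gödel ¬ of 0.9 = 0 (operand ≠ 0)
(not b → not c): 0 ≤ 0, so result = 1
(d ∨ (not b → not c)) = max(0.2, 1) = 1
(a → a): 0.4 ≤ 0.4, so result = 1
(c ∧ a) = min(0.9, 0.4) = 0.4
(b ∨ (c ∧ a)) = max(0.8, 0.4) = 0.8
(c ∧ (b ∨ (c ∧ a))) = min(0.9, 0.8) = 0.8
((a → a) ∧ (c ∧ (b ∨ (c ∧ a)))) = min(1, 0.8) = 0.8
(a → c): 0.4 ≤ 0.9, so result = 1
(((a → a) ∧ (c ∧ (b ∨ (c ∧ a)))) ∨ (a → c)) = max(0.8, 1) = 1
(a ∨ c) = max(0.4, 0.9) = 0.9
not a: Gödel ¬ of 0.4 = 0 (operand ≠ 0)
not b: Gödel ¬ of 0.8 = 0 (operand ≠ 0)
(not a → not b): 0 ≤ 0, so result = 1
((a ∨ c) ∧ (not a → not b)) = min(0.9, 1) = 0.9
((((a → a) ∧ (c ∧ (b ∨ (c ∧ a)))) ∨ (a → c)) ∧ ((a ∨ c) ∧ (not a → not b))) = min(1, 0.9) = 0.9
((d ∨ (not b → not c)) ∨ ((((a → a) ∧ (c ∧ (b ∨ (c ∧ a)))) ∨ (a → c)) ∧ ((a ∨ c) ∧ (not a → not b)))) = max(1, 0.9) = 1
not c: Gödel ¬ of 0.9 = 0 (operand ≠ 0)
(not c ∨ b) = max(0, 0.8) = 0.8
((not c ∨ b) ∧ c) = min(0.8, 0.9) = 0.8
(((d ∨ (not b → not c)) ∨ ((((a → a) ∧ (c ∧ (b ∨ (c ∧ a)))) ∨ (a → c)) ∧ ((a ∨ c) ∧ (not a → not b)))) → ((not c ∨ b) ∧ c)): 1 > 0.8, so result = 0.8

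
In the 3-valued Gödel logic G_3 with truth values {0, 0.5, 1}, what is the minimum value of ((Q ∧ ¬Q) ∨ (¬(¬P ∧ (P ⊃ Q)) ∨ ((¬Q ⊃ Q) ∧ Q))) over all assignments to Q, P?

The minimum is attained at Q = 0, P = 0:
  ¬Q: Gödel ¬ of 0 = 1 (operand is 0)
  (Q ∧ ¬Q) = min(0, 1) = 0
  ¬P: Gödel ¬ of 0 = 1 (operand is 0)
  (P ⊃ Q): 0 ≤ 0, so result = 1
  (¬P ∧ (P ⊃ Q)) = min(1, 1) = 1
  ¬(¬P ∧ (P ⊃ Q)): Gödel ¬ of 1 = 0 (operand ≠ 0)
  ¬Q: Gödel ¬ of 0 = 1 (operand is 0)
  (¬Q ⊃ Q): 1 > 0, so result = 0
  ((¬Q ⊃ Q) ∧ Q) = min(0, 0) = 0
  (¬(¬P ∧ (P ⊃ Q)) ∨ ((¬Q ⊃ Q) ∧ Q)) = max(0, 0) = 0
  ((Q ∧ ¬Q) ∨ (¬(¬P ∧ (P ⊃ Q)) ∨ ((¬Q ⊃ Q) ∧ Q))) = max(0, 0) = 0
Checking all 9 assignments confirms none give a value below 0.00.

0.00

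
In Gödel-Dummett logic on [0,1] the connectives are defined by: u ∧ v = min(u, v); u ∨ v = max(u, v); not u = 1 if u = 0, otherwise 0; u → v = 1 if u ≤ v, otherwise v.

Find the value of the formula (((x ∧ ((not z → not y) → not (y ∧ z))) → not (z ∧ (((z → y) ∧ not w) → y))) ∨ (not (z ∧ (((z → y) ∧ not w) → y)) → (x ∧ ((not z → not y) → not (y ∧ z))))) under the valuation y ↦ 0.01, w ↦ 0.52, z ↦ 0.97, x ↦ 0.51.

not z: Gödel ¬ of 0.97 = 0 (operand ≠ 0)
not y: Gödel ¬ of 0.01 = 0 (operand ≠ 0)
(not z → not y): 0 ≤ 0, so result = 1
(y ∧ z) = min(0.01, 0.97) = 0.01
not (y ∧ z): Gödel ¬ of 0.01 = 0 (operand ≠ 0)
((not z → not y) → not (y ∧ z)): 1 > 0, so result = 0
(x ∧ ((not z → not y) → not (y ∧ z))) = min(0.51, 0) = 0
(z → y): 0.97 > 0.01, so result = 0.01
not w: Gödel ¬ of 0.52 = 0 (operand ≠ 0)
((z → y) ∧ not w) = min(0.01, 0) = 0
(((z → y) ∧ not w) → y): 0 ≤ 0.01, so result = 1
(z ∧ (((z → y) ∧ not w) → y)) = min(0.97, 1) = 0.97
not (z ∧ (((z → y) ∧ not w) → y)): Gödel ¬ of 0.97 = 0 (operand ≠ 0)
((x ∧ ((not z → not y) → not (y ∧ z))) → not (z ∧ (((z → y) ∧ not w) → y))): 0 ≤ 0, so result = 1
(z → y): 0.97 > 0.01, so result = 0.01
not w: Gödel ¬ of 0.52 = 0 (operand ≠ 0)
((z → y) ∧ not w) = min(0.01, 0) = 0
(((z → y) ∧ not w) → y): 0 ≤ 0.01, so result = 1
(z ∧ (((z → y) ∧ not w) → y)) = min(0.97, 1) = 0.97
not (z ∧ (((z → y) ∧ not w) → y)): Gödel ¬ of 0.97 = 0 (operand ≠ 0)
not z: Gödel ¬ of 0.97 = 0 (operand ≠ 0)
not y: Gödel ¬ of 0.01 = 0 (operand ≠ 0)
(not z → not y): 0 ≤ 0, so result = 1
(y ∧ z) = min(0.01, 0.97) = 0.01
not (y ∧ z): Gödel ¬ of 0.01 = 0 (operand ≠ 0)
((not z → not y) → not (y ∧ z)): 1 > 0, so result = 0
(x ∧ ((not z → not y) → not (y ∧ z))) = min(0.51, 0) = 0
(not (z ∧ (((z → y) ∧ not w) → y)) → (x ∧ ((not z → not y) → not (y ∧ z)))): 0 ≤ 0, so result = 1
(((x ∧ ((not z → not y) → not (y ∧ z))) → not (z ∧ (((z → y) ∧ not w) → y))) ∨ (not (z ∧ (((z → y) ∧ not w) → y)) → (x ∧ ((not z → not y) → not (y ∧ z))))) = max(1, 1) = 1

1.00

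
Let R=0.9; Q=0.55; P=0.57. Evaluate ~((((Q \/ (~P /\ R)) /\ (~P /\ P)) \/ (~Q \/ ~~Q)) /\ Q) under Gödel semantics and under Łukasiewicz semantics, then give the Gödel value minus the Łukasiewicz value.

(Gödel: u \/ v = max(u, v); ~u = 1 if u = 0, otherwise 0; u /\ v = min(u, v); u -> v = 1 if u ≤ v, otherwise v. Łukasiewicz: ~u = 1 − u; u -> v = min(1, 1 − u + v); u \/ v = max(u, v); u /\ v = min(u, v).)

-0.45

Gödel evaluation:
  ~P: Gödel ¬ of 0.57 = 0 (operand ≠ 0)
  (~P /\ R) = min(0, 0.9) = 0
  (Q \/ (~P /\ R)) = max(0.55, 0) = 0.55
  ~P: Gödel ¬ of 0.57 = 0 (operand ≠ 0)
  (~P /\ P) = min(0, 0.57) = 0
  ((Q \/ (~P /\ R)) /\ (~P /\ P)) = min(0.55, 0) = 0
  ~Q: Gödel ¬ of 0.55 = 0 (operand ≠ 0)
  ~Q: Gödel ¬ of 0.55 = 0 (operand ≠ 0)
  ~~Q: Gödel ¬ of 0 = 1 (operand is 0)
  (~Q \/ ~~Q) = max(0, 1) = 1
  (((Q \/ (~P /\ R)) /\ (~P /\ P)) \/ (~Q \/ ~~Q)) = max(0, 1) = 1
  ((((Q \/ (~P /\ R)) /\ (~P /\ P)) \/ (~Q \/ ~~Q)) /\ Q) = min(1, 0.55) = 0.55
  ~((((Q \/ (~P /\ R)) /\ (~P /\ P)) \/ (~Q \/ ~~Q)) /\ Q): Gödel ¬ of 0.55 = 0 (operand ≠ 0)
  Gödel value = 0
Łukasiewicz evaluation:
  ~P: Łukasiewicz ¬ gives 1 − 0.57 = 0.43
  (~P /\ R) = min(0.43, 0.9) = 0.43
  (Q \/ (~P /\ R)) = max(0.55, 0.43) = 0.55
  ~P: Łukasiewicz ¬ gives 1 − 0.57 = 0.43
  (~P /\ P) = min(0.43, 0.57) = 0.43
  ((Q \/ (~P /\ R)) /\ (~P /\ P)) = min(0.55, 0.43) = 0.43
  ~Q: Łukasiewicz ¬ gives 1 − 0.55 = 0.45
  ~Q: Łukasiewicz ¬ gives 1 − 0.55 = 0.45
  ~~Q: Łukasiewicz ¬ gives 1 − 0.45 = 0.55
  (~Q \/ ~~Q) = max(0.45, 0.55) = 0.55
  (((Q \/ (~P /\ R)) /\ (~P /\ P)) \/ (~Q \/ ~~Q)) = max(0.43, 0.55) = 0.55
  ((((Q \/ (~P /\ R)) /\ (~P /\ P)) \/ (~Q \/ ~~Q)) /\ Q) = min(0.55, 0.55) = 0.55
  ~((((Q \/ (~P /\ R)) /\ (~P /\ P)) \/ (~Q \/ ~~Q)) /\ Q): Łukasiewicz ¬ gives 1 − 0.55 = 0.45
  Łukasiewicz value = 0.45
Difference: 0 − 0.45 = -0.45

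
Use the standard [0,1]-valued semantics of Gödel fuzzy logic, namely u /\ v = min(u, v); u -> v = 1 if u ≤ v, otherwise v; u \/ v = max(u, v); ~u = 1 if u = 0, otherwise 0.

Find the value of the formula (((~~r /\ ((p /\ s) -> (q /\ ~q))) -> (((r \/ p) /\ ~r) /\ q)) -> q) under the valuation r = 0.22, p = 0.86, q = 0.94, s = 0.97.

0.94

~r: Gödel ¬ of 0.22 = 0 (operand ≠ 0)
~~r: Gödel ¬ of 0 = 1 (operand is 0)
(p /\ s) = min(0.86, 0.97) = 0.86
~q: Gödel ¬ of 0.94 = 0 (operand ≠ 0)
(q /\ ~q) = min(0.94, 0) = 0
((p /\ s) -> (q /\ ~q)): 0.86 > 0, so result = 0
(~~r /\ ((p /\ s) -> (q /\ ~q))) = min(1, 0) = 0
(r \/ p) = max(0.22, 0.86) = 0.86
~r: Gödel ¬ of 0.22 = 0 (operand ≠ 0)
((r \/ p) /\ ~r) = min(0.86, 0) = 0
(((r \/ p) /\ ~r) /\ q) = min(0, 0.94) = 0
((~~r /\ ((p /\ s) -> (q /\ ~q))) -> (((r \/ p) /\ ~r) /\ q)): 0 ≤ 0, so result = 1
(((~~r /\ ((p /\ s) -> (q /\ ~q))) -> (((r \/ p) /\ ~r) /\ q)) -> q): 1 > 0.94, so result = 0.94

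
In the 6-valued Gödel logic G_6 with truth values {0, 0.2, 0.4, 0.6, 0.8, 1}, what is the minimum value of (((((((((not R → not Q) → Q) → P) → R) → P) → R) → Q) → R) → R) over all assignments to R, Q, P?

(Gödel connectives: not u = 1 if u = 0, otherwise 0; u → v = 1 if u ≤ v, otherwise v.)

The minimum is attained at R = 0.2, Q = 0, P = 0:
  not R: Gödel ¬ of 0.2 = 0 (operand ≠ 0)
  not Q: Gödel ¬ of 0 = 1 (operand is 0)
  (not R → not Q): 0 ≤ 1, so result = 1
  ((not R → not Q) → Q): 1 > 0, so result = 0
  (((not R → not Q) → Q) → P): 0 ≤ 0, so result = 1
  ((((not R → not Q) → Q) → P) → R): 1 > 0.2, so result = 0.2
  (((((not R → not Q) → Q) → P) → R) → P): 0.2 > 0, so result = 0
  ((((((not R → not Q) → Q) → P) → R) → P) → R): 0 ≤ 0.2, so result = 1
  (((((((not R → not Q) → Q) → P) → R) → P) → R) → Q): 1 > 0, so result = 0
  ((((((((not R → not Q) → Q) → P) → R) → P) → R) → Q) → R): 0 ≤ 0.2, so result = 1
  (((((((((not R → not Q) → Q) → P) → R) → P) → R) → Q) → R) → R): 1 > 0.2, so result = 0.2
Checking all 216 assignments confirms none give a value below 0.20.

0.20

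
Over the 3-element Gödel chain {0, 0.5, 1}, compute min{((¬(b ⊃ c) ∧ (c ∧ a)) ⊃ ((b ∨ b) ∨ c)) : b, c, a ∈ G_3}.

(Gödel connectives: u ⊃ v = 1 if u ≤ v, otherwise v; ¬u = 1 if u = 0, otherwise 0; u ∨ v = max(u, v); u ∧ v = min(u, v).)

Every assignment gives 1. For instance at b = 0, c = 0, a = 0:
  (b ⊃ c): 0 ≤ 0, so result = 1
  ¬(b ⊃ c): Gödel ¬ of 1 = 0 (operand ≠ 0)
  (c ∧ a) = min(0, 0) = 0
  (¬(b ⊃ c) ∧ (c ∧ a)) = min(0, 0) = 0
  (b ∨ b) = max(0, 0) = 0
  ((b ∨ b) ∨ c) = max(0, 0) = 0
  ((¬(b ⊃ c) ∧ (c ∧ a)) ⊃ ((b ∨ b) ∨ c)): 0 ≤ 0, so result = 1
All 27 assignments give value 1 — the formula is a G_3-tautology.

1.00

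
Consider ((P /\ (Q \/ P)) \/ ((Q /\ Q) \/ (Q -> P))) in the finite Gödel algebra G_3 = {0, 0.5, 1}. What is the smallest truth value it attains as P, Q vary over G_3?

0.50

The minimum is attained at P = 0, Q = 0.5:
  (Q \/ P) = max(0.5, 0) = 0.5
  (P /\ (Q \/ P)) = min(0, 0.5) = 0
  (Q /\ Q) = min(0.5, 0.5) = 0.5
  (Q -> P): 0.5 > 0, so result = 0
  ((Q /\ Q) \/ (Q -> P)) = max(0.5, 0) = 0.5
  ((P /\ (Q \/ P)) \/ ((Q /\ Q) \/ (Q -> P))) = max(0, 0.5) = 0.5
Checking all 9 assignments confirms none give a value below 0.50.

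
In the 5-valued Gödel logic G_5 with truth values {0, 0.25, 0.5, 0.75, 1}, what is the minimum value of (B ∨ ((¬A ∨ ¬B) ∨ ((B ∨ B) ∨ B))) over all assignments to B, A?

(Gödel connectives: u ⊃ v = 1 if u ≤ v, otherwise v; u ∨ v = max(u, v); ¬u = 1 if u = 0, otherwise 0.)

0.25

The minimum is attained at B = 0.25, A = 0.25:
  ¬A: Gödel ¬ of 0.25 = 0 (operand ≠ 0)
  ¬B: Gödel ¬ of 0.25 = 0 (operand ≠ 0)
  (¬A ∨ ¬B) = max(0, 0) = 0
  (B ∨ B) = max(0.25, 0.25) = 0.25
  ((B ∨ B) ∨ B) = max(0.25, 0.25) = 0.25
  ((¬A ∨ ¬B) ∨ ((B ∨ B) ∨ B)) = max(0, 0.25) = 0.25
  (B ∨ ((¬A ∨ ¬B) ∨ ((B ∨ B) ∨ B))) = max(0.25, 0.25) = 0.25
Checking all 25 assignments confirms none give a value below 0.25.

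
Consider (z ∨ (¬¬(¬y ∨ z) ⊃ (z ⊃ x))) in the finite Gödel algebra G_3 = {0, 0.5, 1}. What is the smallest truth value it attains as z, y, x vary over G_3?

The minimum is attained at z = 0.5, y = 0, x = 0:
  ¬y: Gödel ¬ of 0 = 1 (operand is 0)
  (¬y ∨ z) = max(1, 0.5) = 1
  ¬(¬y ∨ z): Gödel ¬ of 1 = 0 (operand ≠ 0)
  ¬¬(¬y ∨ z): Gödel ¬ of 0 = 1 (operand is 0)
  (z ⊃ x): 0.5 > 0, so result = 0
  (¬¬(¬y ∨ z) ⊃ (z ⊃ x)): 1 > 0, so result = 0
  (z ∨ (¬¬(¬y ∨ z) ⊃ (z ⊃ x))) = max(0.5, 0) = 0.5
Checking all 27 assignments confirms none give a value below 0.50.

0.50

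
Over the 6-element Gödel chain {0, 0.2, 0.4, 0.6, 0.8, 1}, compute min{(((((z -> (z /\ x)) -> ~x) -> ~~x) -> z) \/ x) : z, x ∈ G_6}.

The minimum is attained at z = 0, x = 0.2:
  (z /\ x) = min(0, 0.2) = 0
  (z -> (z /\ x)): 0 ≤ 0, so result = 1
  ~x: Gödel ¬ of 0.2 = 0 (operand ≠ 0)
  ((z -> (z /\ x)) -> ~x): 1 > 0, so result = 0
  ~x: Gödel ¬ of 0.2 = 0 (operand ≠ 0)
  ~~x: Gödel ¬ of 0 = 1 (operand is 0)
  (((z -> (z /\ x)) -> ~x) -> ~~x): 0 ≤ 1, so result = 1
  ((((z -> (z /\ x)) -> ~x) -> ~~x) -> z): 1 > 0, so result = 0
  (((((z -> (z /\ x)) -> ~x) -> ~~x) -> z) \/ x) = max(0, 0.2) = 0.2
Checking all 36 assignments confirms none give a value below 0.20.

0.20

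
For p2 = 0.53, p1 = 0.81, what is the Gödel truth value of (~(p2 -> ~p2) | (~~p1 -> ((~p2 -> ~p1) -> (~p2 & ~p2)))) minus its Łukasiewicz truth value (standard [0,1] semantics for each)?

0.06

Gödel evaluation:
  ~p2: Gödel ¬ of 0.53 = 0 (operand ≠ 0)
  (p2 -> ~p2): 0.53 > 0, so result = 0
  ~(p2 -> ~p2): Gödel ¬ of 0 = 1 (operand is 0)
  ~p1: Gödel ¬ of 0.81 = 0 (operand ≠ 0)
  ~~p1: Gödel ¬ of 0 = 1 (operand is 0)
  ~p2: Gödel ¬ of 0.53 = 0 (operand ≠ 0)
  ~p1: Gödel ¬ of 0.81 = 0 (operand ≠ 0)
  (~p2 -> ~p1): 0 ≤ 0, so result = 1
  ~p2: Gödel ¬ of 0.53 = 0 (operand ≠ 0)
  ~p2: Gödel ¬ of 0.53 = 0 (operand ≠ 0)
  (~p2 & ~p2) = min(0, 0) = 0
  ((~p2 -> ~p1) -> (~p2 & ~p2)): 1 > 0, so result = 0
  (~~p1 -> ((~p2 -> ~p1) -> (~p2 & ~p2))): 1 > 0, so result = 0
  (~(p2 -> ~p2) | (~~p1 -> ((~p2 -> ~p1) -> (~p2 & ~p2)))) = max(1, 0) = 1
  Gödel value = 1
Łukasiewicz evaluation:
  ~p2: Łukasiewicz ¬ gives 1 − 0.53 = 0.47
  (p2 -> ~p2): min(1, 1 − 0.53 + 0.47) = 0.94
  ~(p2 -> ~p2): Łukasiewicz ¬ gives 1 − 0.94 = 0.06
  ~p1: Łukasiewicz ¬ gives 1 − 0.81 = 0.19
  ~~p1: Łukasiewicz ¬ gives 1 − 0.19 = 0.81
  ~p2: Łukasiewicz ¬ gives 1 − 0.53 = 0.47
  ~p1: Łukasiewicz ¬ gives 1 − 0.81 = 0.19
  (~p2 -> ~p1): min(1, 1 − 0.47 + 0.19) = 0.72
  ~p2: Łukasiewicz ¬ gives 1 − 0.53 = 0.47
  ~p2: Łukasiewicz ¬ gives 1 − 0.53 = 0.47
  (~p2 & ~p2) = min(0.47, 0.47) = 0.47
  ((~p2 -> ~p1) -> (~p2 & ~p2)): min(1, 1 − 0.72 + 0.47) = 0.75
  (~~p1 -> ((~p2 -> ~p1) -> (~p2 & ~p2))): min(1, 1 − 0.81 + 0.75) = 0.94
  (~(p2 -> ~p2) | (~~p1 -> ((~p2 -> ~p1) -> (~p2 & ~p2)))) = max(0.06, 0.94) = 0.94
  Łukasiewicz value = 0.94
Difference: 1 − 0.94 = 0.06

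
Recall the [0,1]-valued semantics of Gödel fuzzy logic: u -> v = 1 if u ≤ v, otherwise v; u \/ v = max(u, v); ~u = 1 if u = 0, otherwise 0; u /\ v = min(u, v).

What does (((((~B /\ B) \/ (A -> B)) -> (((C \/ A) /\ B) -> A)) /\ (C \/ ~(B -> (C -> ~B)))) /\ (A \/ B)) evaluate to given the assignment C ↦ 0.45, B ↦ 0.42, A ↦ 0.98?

0.98

~B: Gödel ¬ of 0.42 = 0 (operand ≠ 0)
(~B /\ B) = min(0, 0.42) = 0
(A -> B): 0.98 > 0.42, so result = 0.42
((~B /\ B) \/ (A -> B)) = max(0, 0.42) = 0.42
(C \/ A) = max(0.45, 0.98) = 0.98
((C \/ A) /\ B) = min(0.98, 0.42) = 0.42
(((C \/ A) /\ B) -> A): 0.42 ≤ 0.98, so result = 1
(((~B /\ B) \/ (A -> B)) -> (((C \/ A) /\ B) -> A)): 0.42 ≤ 1, so result = 1
~B: Gödel ¬ of 0.42 = 0 (operand ≠ 0)
(C -> ~B): 0.45 > 0, so result = 0
(B -> (C -> ~B)): 0.42 > 0, so result = 0
~(B -> (C -> ~B)): Gödel ¬ of 0 = 1 (operand is 0)
(C \/ ~(B -> (C -> ~B))) = max(0.45, 1) = 1
((((~B /\ B) \/ (A -> B)) -> (((C \/ A) /\ B) -> A)) /\ (C \/ ~(B -> (C -> ~B)))) = min(1, 1) = 1
(A \/ B) = max(0.98, 0.42) = 0.98
(((((~B /\ B) \/ (A -> B)) -> (((C \/ A) /\ B) -> A)) /\ (C \/ ~(B -> (C -> ~B)))) /\ (A \/ B)) = min(1, 0.98) = 0.98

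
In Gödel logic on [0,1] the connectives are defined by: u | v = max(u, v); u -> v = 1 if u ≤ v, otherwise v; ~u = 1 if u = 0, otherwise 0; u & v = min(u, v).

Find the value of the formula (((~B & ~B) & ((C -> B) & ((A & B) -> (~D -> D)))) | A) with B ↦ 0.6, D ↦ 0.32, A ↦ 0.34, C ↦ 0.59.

0.34

~B: Gödel ¬ of 0.6 = 0 (operand ≠ 0)
~B: Gödel ¬ of 0.6 = 0 (operand ≠ 0)
(~B & ~B) = min(0, 0) = 0
(C -> B): 0.59 ≤ 0.6, so result = 1
(A & B) = min(0.34, 0.6) = 0.34
~D: Gödel ¬ of 0.32 = 0 (operand ≠ 0)
(~D -> D): 0 ≤ 0.32, so result = 1
((A & B) -> (~D -> D)): 0.34 ≤ 1, so result = 1
((C -> B) & ((A & B) -> (~D -> D))) = min(1, 1) = 1
((~B & ~B) & ((C -> B) & ((A & B) -> (~D -> D)))) = min(0, 1) = 0
(((~B & ~B) & ((C -> B) & ((A & B) -> (~D -> D)))) | A) = max(0, 0.34) = 0.34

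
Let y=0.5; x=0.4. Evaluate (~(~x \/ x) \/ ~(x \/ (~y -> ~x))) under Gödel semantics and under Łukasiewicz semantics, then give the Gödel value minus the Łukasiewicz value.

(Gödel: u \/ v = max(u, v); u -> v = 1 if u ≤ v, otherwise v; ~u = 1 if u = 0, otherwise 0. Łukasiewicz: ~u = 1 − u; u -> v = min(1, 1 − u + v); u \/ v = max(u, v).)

Gödel evaluation:
  ~x: Gödel ¬ of 0.4 = 0 (operand ≠ 0)
  (~x \/ x) = max(0, 0.4) = 0.4
  ~(~x \/ x): Gödel ¬ of 0.4 = 0 (operand ≠ 0)
  ~y: Gödel ¬ of 0.5 = 0 (operand ≠ 0)
  ~x: Gödel ¬ of 0.4 = 0 (operand ≠ 0)
  (~y -> ~x): 0 ≤ 0, so result = 1
  (x \/ (~y -> ~x)) = max(0.4, 1) = 1
  ~(x \/ (~y -> ~x)): Gödel ¬ of 1 = 0 (operand ≠ 0)
  (~(~x \/ x) \/ ~(x \/ (~y -> ~x))) = max(0, 0) = 0
  Gödel value = 0
Łukasiewicz evaluation:
  ~x: Łukasiewicz ¬ gives 1 − 0.4 = 0.6
  (~x \/ x) = max(0.6, 0.4) = 0.6
  ~(~x \/ x): Łukasiewicz ¬ gives 1 − 0.6 = 0.4
  ~y: Łukasiewicz ¬ gives 1 − 0.5 = 0.5
  ~x: Łukasiewicz ¬ gives 1 − 0.4 = 0.6
  (~y -> ~x): min(1, 1 − 0.5 + 0.6) = 1
  (x \/ (~y -> ~x)) = max(0.4, 1) = 1
  ~(x \/ (~y -> ~x)): Łukasiewicz ¬ gives 1 − 1 = 0
  (~(~x \/ x) \/ ~(x \/ (~y -> ~x))) = max(0.4, 0) = 0.4
  Łukasiewicz value = 0.4
Difference: 0 − 0.4 = -0.40

-0.40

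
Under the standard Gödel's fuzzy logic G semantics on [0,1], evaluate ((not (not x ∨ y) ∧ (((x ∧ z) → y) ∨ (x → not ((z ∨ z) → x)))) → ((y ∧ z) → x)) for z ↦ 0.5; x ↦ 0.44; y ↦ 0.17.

not x: Gödel ¬ of 0.44 = 0 (operand ≠ 0)
(not x ∨ y) = max(0, 0.17) = 0.17
not (not x ∨ y): Gödel ¬ of 0.17 = 0 (operand ≠ 0)
(x ∧ z) = min(0.44, 0.5) = 0.44
((x ∧ z) → y): 0.44 > 0.17, so result = 0.17
(z ∨ z) = max(0.5, 0.5) = 0.5
((z ∨ z) → x): 0.5 > 0.44, so result = 0.44
not ((z ∨ z) → x): Gödel ¬ of 0.44 = 0 (operand ≠ 0)
(x → not ((z ∨ z) → x)): 0.44 > 0, so result = 0
(((x ∧ z) → y) ∨ (x → not ((z ∨ z) → x))) = max(0.17, 0) = 0.17
(not (not x ∨ y) ∧ (((x ∧ z) → y) ∨ (x → not ((z ∨ z) → x)))) = min(0, 0.17) = 0
(y ∧ z) = min(0.17, 0.5) = 0.17
((y ∧ z) → x): 0.17 ≤ 0.44, so result = 1
((not (not x ∨ y) ∧ (((x ∧ z) → y) ∨ (x → not ((z ∨ z) → x)))) → ((y ∧ z) → x)): 0 ≤ 1, so result = 1

1.00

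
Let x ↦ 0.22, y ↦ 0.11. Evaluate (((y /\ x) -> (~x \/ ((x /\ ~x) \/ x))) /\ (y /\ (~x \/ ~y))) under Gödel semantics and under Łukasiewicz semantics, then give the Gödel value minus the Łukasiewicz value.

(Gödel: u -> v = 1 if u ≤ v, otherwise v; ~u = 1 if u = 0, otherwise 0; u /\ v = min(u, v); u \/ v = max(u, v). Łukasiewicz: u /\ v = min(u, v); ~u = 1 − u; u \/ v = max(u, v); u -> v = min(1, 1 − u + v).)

-0.11

Gödel evaluation:
  (y /\ x) = min(0.11, 0.22) = 0.11
  ~x: Gödel ¬ of 0.22 = 0 (operand ≠ 0)
  ~x: Gödel ¬ of 0.22 = 0 (operand ≠ 0)
  (x /\ ~x) = min(0.22, 0) = 0
  ((x /\ ~x) \/ x) = max(0, 0.22) = 0.22
  (~x \/ ((x /\ ~x) \/ x)) = max(0, 0.22) = 0.22
  ((y /\ x) -> (~x \/ ((x /\ ~x) \/ x))): 0.11 ≤ 0.22, so result = 1
  ~x: Gödel ¬ of 0.22 = 0 (operand ≠ 0)
  ~y: Gödel ¬ of 0.11 = 0 (operand ≠ 0)
  (~x \/ ~y) = max(0, 0) = 0
  (y /\ (~x \/ ~y)) = min(0.11, 0) = 0
  (((y /\ x) -> (~x \/ ((x /\ ~x) \/ x))) /\ (y /\ (~x \/ ~y))) = min(1, 0) = 0
  Gödel value = 0
Łukasiewicz evaluation:
  (y /\ x) = min(0.11, 0.22) = 0.11
  ~x: Łukasiewicz ¬ gives 1 − 0.22 = 0.78
  ~x: Łukasiewicz ¬ gives 1 − 0.22 = 0.78
  (x /\ ~x) = min(0.22, 0.78) = 0.22
  ((x /\ ~x) \/ x) = max(0.22, 0.22) = 0.22
  (~x \/ ((x /\ ~x) \/ x)) = max(0.78, 0.22) = 0.78
  ((y /\ x) -> (~x \/ ((x /\ ~x) \/ x))): min(1, 1 − 0.11 + 0.78) = 1
  ~x: Łukasiewicz ¬ gives 1 − 0.22 = 0.78
  ~y: Łukasiewicz ¬ gives 1 − 0.11 = 0.89
  (~x \/ ~y) = max(0.78, 0.89) = 0.89
  (y /\ (~x \/ ~y)) = min(0.11, 0.89) = 0.11
  (((y /\ x) -> (~x \/ ((x /\ ~x) \/ x))) /\ (y /\ (~x \/ ~y))) = min(1, 0.11) = 0.11
  Łukasiewicz value = 0.11
Difference: 0 − 0.11 = -0.11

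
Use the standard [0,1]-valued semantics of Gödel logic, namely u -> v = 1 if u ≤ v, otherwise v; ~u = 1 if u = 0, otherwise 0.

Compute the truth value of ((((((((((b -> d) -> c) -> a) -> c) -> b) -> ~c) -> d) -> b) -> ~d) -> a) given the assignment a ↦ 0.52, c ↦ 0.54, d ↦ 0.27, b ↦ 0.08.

1.00

(b -> d): 0.08 ≤ 0.27, so result = 1
((b -> d) -> c): 1 > 0.54, so result = 0.54
(((b -> d) -> c) -> a): 0.54 > 0.52, so result = 0.52
((((b -> d) -> c) -> a) -> c): 0.52 ≤ 0.54, so result = 1
(((((b -> d) -> c) -> a) -> c) -> b): 1 > 0.08, so result = 0.08
~c: Gödel ¬ of 0.54 = 0 (operand ≠ 0)
((((((b -> d) -> c) -> a) -> c) -> b) -> ~c): 0.08 > 0, so result = 0
(((((((b -> d) -> c) -> a) -> c) -> b) -> ~c) -> d): 0 ≤ 0.27, so result = 1
((((((((b -> d) -> c) -> a) -> c) -> b) -> ~c) -> d) -> b): 1 > 0.08, so result = 0.08
~d: Gödel ¬ of 0.27 = 0 (operand ≠ 0)
(((((((((b -> d) -> c) -> a) -> c) -> b) -> ~c) -> d) -> b) -> ~d): 0.08 > 0, so result = 0
((((((((((b -> d) -> c) -> a) -> c) -> b) -> ~c) -> d) -> b) -> ~d) -> a): 0 ≤ 0.52, so result = 1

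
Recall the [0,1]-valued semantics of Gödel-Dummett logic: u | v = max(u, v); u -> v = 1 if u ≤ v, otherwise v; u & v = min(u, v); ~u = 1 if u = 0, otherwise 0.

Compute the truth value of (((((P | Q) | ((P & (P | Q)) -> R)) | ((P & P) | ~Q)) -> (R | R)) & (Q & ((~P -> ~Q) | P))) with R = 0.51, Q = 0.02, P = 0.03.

(P | Q) = max(0.03, 0.02) = 0.03
(P | Q) = max(0.03, 0.02) = 0.03
(P & (P | Q)) = min(0.03, 0.03) = 0.03
((P & (P | Q)) -> R): 0.03 ≤ 0.51, so result = 1
((P | Q) | ((P & (P | Q)) -> R)) = max(0.03, 1) = 1
(P & P) = min(0.03, 0.03) = 0.03
~Q: Gödel ¬ of 0.02 = 0 (operand ≠ 0)
((P & P) | ~Q) = max(0.03, 0) = 0.03
(((P | Q) | ((P & (P | Q)) -> R)) | ((P & P) | ~Q)) = max(1, 0.03) = 1
(R | R) = max(0.51, 0.51) = 0.51
((((P | Q) | ((P & (P | Q)) -> R)) | ((P & P) | ~Q)) -> (R | R)): 1 > 0.51, so result = 0.51
~P: Gödel ¬ of 0.03 = 0 (operand ≠ 0)
~Q: Gödel ¬ of 0.02 = 0 (operand ≠ 0)
(~P -> ~Q): 0 ≤ 0, so result = 1
((~P -> ~Q) | P) = max(1, 0.03) = 1
(Q & ((~P -> ~Q) | P)) = min(0.02, 1) = 0.02
(((((P | Q) | ((P & (P | Q)) -> R)) | ((P & P) | ~Q)) -> (R | R)) & (Q & ((~P -> ~Q) | P))) = min(0.51, 0.02) = 0.02

0.02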